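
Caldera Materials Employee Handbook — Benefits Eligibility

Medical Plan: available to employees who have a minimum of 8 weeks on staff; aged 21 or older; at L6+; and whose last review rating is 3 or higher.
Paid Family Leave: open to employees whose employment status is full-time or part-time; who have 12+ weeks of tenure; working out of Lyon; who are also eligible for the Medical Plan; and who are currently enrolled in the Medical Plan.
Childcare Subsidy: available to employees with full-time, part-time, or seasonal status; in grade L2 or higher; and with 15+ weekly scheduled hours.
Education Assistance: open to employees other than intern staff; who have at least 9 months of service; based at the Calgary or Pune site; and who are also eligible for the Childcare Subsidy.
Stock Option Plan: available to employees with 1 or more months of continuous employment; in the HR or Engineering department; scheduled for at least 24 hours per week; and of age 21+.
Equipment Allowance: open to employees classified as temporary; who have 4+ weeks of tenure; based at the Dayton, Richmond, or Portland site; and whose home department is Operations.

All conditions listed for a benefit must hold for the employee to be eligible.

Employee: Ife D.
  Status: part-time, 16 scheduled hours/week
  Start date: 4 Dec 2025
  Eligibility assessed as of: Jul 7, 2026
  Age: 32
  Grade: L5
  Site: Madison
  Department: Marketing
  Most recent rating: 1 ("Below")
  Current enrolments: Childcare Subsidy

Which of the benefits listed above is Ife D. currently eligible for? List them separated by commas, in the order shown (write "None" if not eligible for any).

Childcare Subsidy

Service from 4 Dec 2025 to Jul 7, 2026: 215 days.
Medical Plan — service 215 days ≥ 8 weeks (≈56 days) ✓; age 32 ≥ 21 ✓; grade L5 < L6 ✗ → not eligible.
Paid Family Leave — status part-time ✓; service 215 days ≥ 12 weeks (≈84 days) ✓; site Madison ✗ (not Lyon) → not eligible.
Childcare Subsidy — status part-time ✓; grade L5 ≥ L2 ✓; 16 hrs/wk ≥ 15 ✓ → eligible.
Education Assistance — status part-time ✓ (not excluded); service 215 days < 9 months (≈270 days) ✗ → not eligible.
Stock Option Plan — service 215 days ≥ 1 month (≈30 days) ✓; dept Marketing ✗ → not eligible.
Equipment Allowance — status part-time ✗ (requires temporary) → not eligible.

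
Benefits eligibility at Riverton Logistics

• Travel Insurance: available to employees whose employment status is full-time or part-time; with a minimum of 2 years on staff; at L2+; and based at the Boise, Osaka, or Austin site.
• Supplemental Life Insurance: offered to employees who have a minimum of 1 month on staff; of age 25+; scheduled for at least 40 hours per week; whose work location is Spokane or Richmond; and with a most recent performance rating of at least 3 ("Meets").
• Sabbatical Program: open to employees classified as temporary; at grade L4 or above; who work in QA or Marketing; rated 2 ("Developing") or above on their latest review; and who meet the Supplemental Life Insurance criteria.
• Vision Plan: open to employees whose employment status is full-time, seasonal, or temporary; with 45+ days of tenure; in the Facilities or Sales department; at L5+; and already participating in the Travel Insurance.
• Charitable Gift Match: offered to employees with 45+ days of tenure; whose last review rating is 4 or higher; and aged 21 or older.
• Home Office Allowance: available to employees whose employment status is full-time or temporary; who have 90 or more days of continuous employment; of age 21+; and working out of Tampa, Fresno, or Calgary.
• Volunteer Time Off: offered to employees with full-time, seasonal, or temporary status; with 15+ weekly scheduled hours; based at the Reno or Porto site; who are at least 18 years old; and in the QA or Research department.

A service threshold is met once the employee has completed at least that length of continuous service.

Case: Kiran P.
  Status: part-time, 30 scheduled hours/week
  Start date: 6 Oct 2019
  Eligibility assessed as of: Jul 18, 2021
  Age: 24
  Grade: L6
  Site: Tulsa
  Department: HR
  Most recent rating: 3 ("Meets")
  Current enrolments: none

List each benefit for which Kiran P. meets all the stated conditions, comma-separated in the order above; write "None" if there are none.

Service from 6 Oct 2019 to Jul 18, 2021: 651 days.
Travel Insurance — status part-time ✓; service 651 days < 2 years (≈730 days) ✗ → not eligible.
Supplemental Life Insurance — service 651 days ≥ 1 month (≈30 days) ✓; age 24 < 25 ✗ → not eligible.
Sabbatical Program — status part-time ✗ (requires temporary) → not eligible.
Vision Plan — status part-time ✗ (requires full-time, seasonal, or temporary) → not eligible.
Charitable Gift Match — service 651 days ≥ 45 days ✓; rating 3 < 4 ✗ → not eligible.
Home Office Allowance — status part-time ✗ (requires full-time or temporary) → not eligible.
Volunteer Time Off — status part-time ✗ (requires full-time, seasonal, or temporary) → not eligible.

None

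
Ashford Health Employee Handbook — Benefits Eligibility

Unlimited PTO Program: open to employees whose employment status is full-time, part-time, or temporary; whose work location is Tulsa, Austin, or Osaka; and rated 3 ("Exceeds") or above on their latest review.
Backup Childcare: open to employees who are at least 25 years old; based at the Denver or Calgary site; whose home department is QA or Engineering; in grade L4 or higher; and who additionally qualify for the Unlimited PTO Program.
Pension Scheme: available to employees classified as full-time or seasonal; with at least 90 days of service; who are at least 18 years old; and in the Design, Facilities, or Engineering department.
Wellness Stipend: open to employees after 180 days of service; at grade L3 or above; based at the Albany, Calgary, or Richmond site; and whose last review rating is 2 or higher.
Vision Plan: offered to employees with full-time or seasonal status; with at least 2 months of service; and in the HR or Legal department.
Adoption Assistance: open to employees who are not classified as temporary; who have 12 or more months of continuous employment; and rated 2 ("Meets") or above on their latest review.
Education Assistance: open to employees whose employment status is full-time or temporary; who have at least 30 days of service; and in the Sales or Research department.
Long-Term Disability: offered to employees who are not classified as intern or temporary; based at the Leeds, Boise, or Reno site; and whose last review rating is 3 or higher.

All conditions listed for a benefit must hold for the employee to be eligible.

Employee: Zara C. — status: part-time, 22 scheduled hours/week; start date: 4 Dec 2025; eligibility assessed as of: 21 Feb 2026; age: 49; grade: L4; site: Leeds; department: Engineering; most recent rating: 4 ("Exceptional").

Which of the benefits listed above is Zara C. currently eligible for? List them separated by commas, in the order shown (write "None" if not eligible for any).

Long-Term Disability

Service from 4 Dec 2025 to 21 Feb 2026: 79 days.
Unlimited PTO Program — status part-time ✓; site Leeds ✗ (not Tulsa, Austin, or Osaka) → not eligible.
Backup Childcare — age 49 ≥ 25 ✓; site Leeds ✗ (not Denver or Calgary) → not eligible.
Pension Scheme — status part-time ✗ (requires full-time or seasonal) → not eligible.
Wellness Stipend — service 79 days < 180 days ✗ → not eligible.
Vision Plan — status part-time ✗ (requires full-time or seasonal) → not eligible.
Adoption Assistance — status part-time ✓ (not excluded); service 79 days < 12 months (≈360 days) ✗ → not eligible.
Education Assistance — status part-time ✗ (requires full-time or temporary) → not eligible.
Long-Term Disability — status part-time ✓ (not excluded); site Leeds ✓; rating 4 ≥ 3 ✓ → eligible.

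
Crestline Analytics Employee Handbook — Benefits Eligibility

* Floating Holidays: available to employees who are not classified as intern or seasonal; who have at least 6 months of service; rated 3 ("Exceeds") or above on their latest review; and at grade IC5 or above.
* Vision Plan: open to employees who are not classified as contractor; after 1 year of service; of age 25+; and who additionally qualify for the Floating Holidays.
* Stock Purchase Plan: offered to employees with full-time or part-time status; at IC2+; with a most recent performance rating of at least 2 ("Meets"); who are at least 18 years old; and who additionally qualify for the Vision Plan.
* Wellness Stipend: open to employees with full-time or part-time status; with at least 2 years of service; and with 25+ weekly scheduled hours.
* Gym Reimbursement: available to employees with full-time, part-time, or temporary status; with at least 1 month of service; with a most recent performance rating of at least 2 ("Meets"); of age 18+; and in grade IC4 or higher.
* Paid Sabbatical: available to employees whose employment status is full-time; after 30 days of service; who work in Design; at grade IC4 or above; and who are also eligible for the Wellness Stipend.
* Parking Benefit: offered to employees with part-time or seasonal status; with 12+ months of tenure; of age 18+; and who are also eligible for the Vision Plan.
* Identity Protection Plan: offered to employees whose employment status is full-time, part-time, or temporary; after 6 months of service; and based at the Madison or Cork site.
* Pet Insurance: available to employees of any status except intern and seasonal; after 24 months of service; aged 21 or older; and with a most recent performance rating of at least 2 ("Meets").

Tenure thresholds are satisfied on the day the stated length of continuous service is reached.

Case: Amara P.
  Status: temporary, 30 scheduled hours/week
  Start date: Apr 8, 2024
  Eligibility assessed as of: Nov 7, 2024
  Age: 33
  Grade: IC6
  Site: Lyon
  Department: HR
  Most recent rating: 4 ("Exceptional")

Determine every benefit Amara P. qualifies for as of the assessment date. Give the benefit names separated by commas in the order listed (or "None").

Floating Holidays, Gym Reimbursement

Service from Apr 8, 2024 to Nov 7, 2024: 213 days.
Floating Holidays — status temporary ✓ (not excluded); service 213 days ≥ 6 months (≈180 days) ✓; rating 4 ≥ 3 ✓; grade IC6 ≥ IC5 ✓ → eligible.
Vision Plan — status temporary ✓ (not excluded); service 213 days < 1 year (≈365 days) ✗ → not eligible.
Stock Purchase Plan — status temporary ✗ (requires full-time or part-time) → not eligible.
Wellness Stipend — status temporary ✗ (requires full-time or part-time) → not eligible.
Gym Reimbursement — status temporary ✓; service 213 days ≥ 1 month (≈30 days) ✓; rating 4 ≥ 2 ✓; age 33 ≥ 18 ✓; grade IC6 ≥ IC4 ✓ → eligible.
Paid Sabbatical — status temporary ✗ (requires full-time) → not eligible.
Parking Benefit — status temporary ✗ (requires part-time or seasonal) → not eligible.
Identity Protection Plan — status temporary ✓; service 213 days ≥ 6 months (≈180 days) ✓; site Lyon ✗ (not Madison or Cork) → not eligible.
Pet Insurance — status temporary ✓ (not excluded); service 213 days < 24 months (≈720 days) ✗ → not eligible.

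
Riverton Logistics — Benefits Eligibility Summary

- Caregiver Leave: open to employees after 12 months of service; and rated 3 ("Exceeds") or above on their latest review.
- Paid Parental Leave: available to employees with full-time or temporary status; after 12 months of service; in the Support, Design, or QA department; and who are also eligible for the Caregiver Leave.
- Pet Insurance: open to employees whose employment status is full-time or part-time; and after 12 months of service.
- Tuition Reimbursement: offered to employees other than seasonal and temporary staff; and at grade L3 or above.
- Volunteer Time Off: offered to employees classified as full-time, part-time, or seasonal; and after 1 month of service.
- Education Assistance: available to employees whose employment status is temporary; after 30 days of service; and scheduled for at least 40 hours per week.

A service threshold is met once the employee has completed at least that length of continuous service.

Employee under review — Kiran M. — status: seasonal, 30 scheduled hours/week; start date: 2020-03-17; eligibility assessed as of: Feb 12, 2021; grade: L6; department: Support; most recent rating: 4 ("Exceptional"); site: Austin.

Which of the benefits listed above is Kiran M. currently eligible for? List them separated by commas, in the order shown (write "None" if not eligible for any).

Volunteer Time Off

Service from 2020-03-17 to Feb 12, 2021: 332 days.
Caregiver Leave — service 332 days < 12 months (≈360 days) ✗ → not eligible.
Paid Parental Leave — status seasonal ✗ (requires full-time or temporary) → not eligible.
Pet Insurance — status seasonal ✗ (requires full-time or part-time) → not eligible.
Tuition Reimbursement — status seasonal ✗ (excluded) → not eligible.
Volunteer Time Off — status seasonal ✓; service 332 days ≥ 1 month (≈30 days) ✓ → eligible.
Education Assistance — status seasonal ✗ (requires temporary) → not eligible.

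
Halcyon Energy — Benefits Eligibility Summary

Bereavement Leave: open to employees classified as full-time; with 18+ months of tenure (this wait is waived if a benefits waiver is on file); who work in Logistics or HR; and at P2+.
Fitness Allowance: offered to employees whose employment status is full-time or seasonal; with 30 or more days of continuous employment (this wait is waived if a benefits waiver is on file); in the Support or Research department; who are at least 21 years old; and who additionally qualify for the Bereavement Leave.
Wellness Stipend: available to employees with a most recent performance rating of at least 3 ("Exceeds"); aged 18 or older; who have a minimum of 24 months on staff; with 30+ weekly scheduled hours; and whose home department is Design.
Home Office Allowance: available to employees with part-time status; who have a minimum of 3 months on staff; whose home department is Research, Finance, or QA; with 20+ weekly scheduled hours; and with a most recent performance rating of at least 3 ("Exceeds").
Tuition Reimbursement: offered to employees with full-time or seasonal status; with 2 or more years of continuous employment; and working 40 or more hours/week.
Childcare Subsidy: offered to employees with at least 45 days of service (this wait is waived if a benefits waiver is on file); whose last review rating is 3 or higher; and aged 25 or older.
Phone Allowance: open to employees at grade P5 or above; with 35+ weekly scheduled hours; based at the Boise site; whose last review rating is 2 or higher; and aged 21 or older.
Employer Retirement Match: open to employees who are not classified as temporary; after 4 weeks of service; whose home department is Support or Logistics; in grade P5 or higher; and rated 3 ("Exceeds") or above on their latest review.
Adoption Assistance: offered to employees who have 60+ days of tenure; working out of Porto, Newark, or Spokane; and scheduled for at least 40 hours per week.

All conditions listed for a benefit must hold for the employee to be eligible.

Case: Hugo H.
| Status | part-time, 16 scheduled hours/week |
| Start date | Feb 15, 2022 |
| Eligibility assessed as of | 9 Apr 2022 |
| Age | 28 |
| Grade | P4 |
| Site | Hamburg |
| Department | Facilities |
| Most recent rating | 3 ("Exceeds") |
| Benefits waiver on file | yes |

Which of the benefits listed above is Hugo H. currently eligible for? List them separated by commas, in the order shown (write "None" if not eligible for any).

Service from Feb 15, 2022 to 9 Apr 2022: 53 days.
Bereavement Leave — status part-time ✗ (requires full-time) → not eligible.
Fitness Allowance — status part-time ✗ (requires full-time or seasonal) → not eligible.
Wellness Stipend — rating 3 ≥ 3 ✓; age 28 ≥ 18 ✓; service 53 days < 24 months (≈720 days) ✗ → not eligible.
Home Office Allowance — status part-time ✓; service 53 days < 3 months (≈90 days) ✗ → not eligible.
Tuition Reimbursement — status part-time ✗ (requires full-time or seasonal) → not eligible.
Childcare Subsidy — benefits waiver on file ✓; rating 3 ≥ 3 ✓; age 28 ≥ 25 ✓ → eligible.
Phone Allowance — grade P4 < P5 ✗ → not eligible.
Employer Retirement Match — status part-time ✓ (not excluded); service 53 days ≥ 4 weeks (≈28 days) ✓; dept Facilities ✗ → not eligible.
Adoption Assistance — service 53 days < 60 days ✗ → not eligible.

Childcare Subsidy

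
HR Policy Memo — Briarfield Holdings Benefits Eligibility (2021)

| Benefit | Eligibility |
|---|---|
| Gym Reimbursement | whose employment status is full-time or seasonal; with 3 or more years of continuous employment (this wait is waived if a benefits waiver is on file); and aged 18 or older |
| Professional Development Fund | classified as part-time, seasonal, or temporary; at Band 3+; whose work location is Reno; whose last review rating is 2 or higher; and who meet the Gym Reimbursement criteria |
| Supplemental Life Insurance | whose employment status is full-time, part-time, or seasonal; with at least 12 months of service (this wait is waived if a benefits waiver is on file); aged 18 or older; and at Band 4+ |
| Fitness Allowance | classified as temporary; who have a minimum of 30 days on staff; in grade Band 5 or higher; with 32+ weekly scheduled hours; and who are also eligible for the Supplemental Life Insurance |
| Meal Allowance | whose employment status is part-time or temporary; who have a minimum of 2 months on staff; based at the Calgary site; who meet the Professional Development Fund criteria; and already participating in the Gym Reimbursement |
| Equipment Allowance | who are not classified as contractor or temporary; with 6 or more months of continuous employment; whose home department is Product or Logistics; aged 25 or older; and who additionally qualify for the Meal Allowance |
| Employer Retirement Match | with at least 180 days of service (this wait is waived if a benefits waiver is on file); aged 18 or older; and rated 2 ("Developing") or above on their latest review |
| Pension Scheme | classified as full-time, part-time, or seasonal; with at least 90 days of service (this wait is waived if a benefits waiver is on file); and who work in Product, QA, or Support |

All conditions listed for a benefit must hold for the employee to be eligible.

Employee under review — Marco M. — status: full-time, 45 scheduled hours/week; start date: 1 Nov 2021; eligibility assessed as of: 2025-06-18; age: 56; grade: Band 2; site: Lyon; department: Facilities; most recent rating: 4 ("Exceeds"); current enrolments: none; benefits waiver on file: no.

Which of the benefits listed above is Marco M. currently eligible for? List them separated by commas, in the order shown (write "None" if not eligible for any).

Service from 1 Nov 2021 to 2025-06-18: 1325 days.
Gym Reimbursement — status full-time ✓; no waiver, service 1325 days ≥ 3 years (≈1095 days) ✓; age 56 ≥ 18 ✓ → eligible.
Professional Development Fund — status full-time ✗ (requires part-time, seasonal, or temporary) → not eligible.
Supplemental Life Insurance — status full-time ✓; no waiver, service 1325 days ≥ 12 months (≈360 days) ✓; age 56 ≥ 18 ✓; grade Band 2 < Band 4 ✗ → not eligible.
Fitness Allowance — status full-time ✗ (requires temporary) → not eligible.
Meal Allowance — status full-time ✗ (requires part-time or temporary) → not eligible.
Equipment Allowance — status full-time ✓ (not excluded); service 1325 days ≥ 6 months (≈180 days) ✓; dept Facilities ✗ → not eligible.
Employer Retirement Match — no waiver, service 1325 days ≥ 180 days ✓; age 56 ≥ 18 ✓; rating 4 ≥ 2 ✓ → eligible.
Pension Scheme — status full-time ✓; no waiver, service 1325 days ≥ 90 days ✓; dept Facilities ✗ → not eligible.

Gym Reimbursement, Employer Retirement Match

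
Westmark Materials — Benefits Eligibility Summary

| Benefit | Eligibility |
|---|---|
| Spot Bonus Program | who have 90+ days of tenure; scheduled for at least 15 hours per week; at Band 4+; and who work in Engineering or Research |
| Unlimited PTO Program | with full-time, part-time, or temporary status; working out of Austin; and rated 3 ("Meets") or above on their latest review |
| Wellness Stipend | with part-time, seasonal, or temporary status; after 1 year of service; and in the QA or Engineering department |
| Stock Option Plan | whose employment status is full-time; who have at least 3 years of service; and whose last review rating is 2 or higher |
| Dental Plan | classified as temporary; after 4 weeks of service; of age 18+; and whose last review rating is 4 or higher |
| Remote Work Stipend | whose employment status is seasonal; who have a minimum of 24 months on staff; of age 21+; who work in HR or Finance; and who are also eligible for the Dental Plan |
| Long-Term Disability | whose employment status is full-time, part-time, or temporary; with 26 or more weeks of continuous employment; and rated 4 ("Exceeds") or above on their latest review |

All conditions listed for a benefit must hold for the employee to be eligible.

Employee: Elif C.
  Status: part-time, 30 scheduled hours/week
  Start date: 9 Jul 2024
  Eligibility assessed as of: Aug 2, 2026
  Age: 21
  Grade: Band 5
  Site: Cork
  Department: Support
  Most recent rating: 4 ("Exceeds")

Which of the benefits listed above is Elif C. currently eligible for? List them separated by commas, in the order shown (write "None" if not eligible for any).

Long-Term Disability

Service from 9 Jul 2024 to Aug 2, 2026: 754 days.
Spot Bonus Program — service 754 days ≥ 90 days ✓; 30 hrs/wk ≥ 15 ✓; grade Band 5 ≥ Band 4 ✓; dept Support ✗ → not eligible.
Unlimited PTO Program — status part-time ✓; site Cork ✗ (not Austin) → not eligible.
Wellness Stipend — status part-time ✓; service 754 days ≥ 1 year (≈365 days) ✓; dept Support ✗ → not eligible.
Stock Option Plan — status part-time ✗ (requires full-time) → not eligible.
Dental Plan — status part-time ✗ (requires temporary) → not eligible.
Remote Work Stipend — status part-time ✗ (requires seasonal) → not eligible.
Long-Term Disability — status part-time ✓; service 754 days ≥ 26 weeks (≈182 days) ✓; rating 4 ≥ 4 ✓ → eligible.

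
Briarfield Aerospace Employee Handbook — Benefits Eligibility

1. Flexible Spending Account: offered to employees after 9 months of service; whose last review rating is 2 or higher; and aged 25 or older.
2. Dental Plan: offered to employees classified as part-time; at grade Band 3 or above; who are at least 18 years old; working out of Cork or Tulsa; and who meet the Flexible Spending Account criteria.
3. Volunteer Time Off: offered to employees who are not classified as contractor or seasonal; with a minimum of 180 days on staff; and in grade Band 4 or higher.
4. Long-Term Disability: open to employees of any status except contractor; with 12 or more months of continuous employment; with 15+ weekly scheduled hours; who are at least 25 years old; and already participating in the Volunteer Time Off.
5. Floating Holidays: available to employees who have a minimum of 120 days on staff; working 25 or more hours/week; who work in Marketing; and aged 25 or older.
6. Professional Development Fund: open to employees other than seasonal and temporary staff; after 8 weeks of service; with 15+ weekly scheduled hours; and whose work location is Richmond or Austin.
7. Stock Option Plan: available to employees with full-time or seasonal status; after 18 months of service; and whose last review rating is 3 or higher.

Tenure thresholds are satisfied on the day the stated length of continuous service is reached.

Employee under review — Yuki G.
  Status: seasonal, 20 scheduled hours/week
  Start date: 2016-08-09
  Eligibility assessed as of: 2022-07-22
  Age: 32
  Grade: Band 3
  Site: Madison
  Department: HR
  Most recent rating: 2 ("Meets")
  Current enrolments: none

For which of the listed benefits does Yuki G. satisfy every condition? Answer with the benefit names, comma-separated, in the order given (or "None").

Service from 2016-08-09 to 2022-07-22: 2173 days.
Flexible Spending Account — service 2173 days ≥ 9 months (≈270 days) ✓; rating 2 ≥ 2 ✓; age 32 ≥ 25 ✓ → eligible.
Dental Plan — status seasonal ✗ (requires part-time) → not eligible.
Volunteer Time Off — status seasonal ✗ (excluded) → not eligible.
Long-Term Disability — status seasonal ✓ (not excluded); service 2173 days ≥ 12 months (≈360 days) ✓; 20 hrs/wk ≥ 15 ✓; age 32 ≥ 25 ✓; not enrolled in Volunteer Time Off ✗ → not eligible.
Floating Holidays — service 2173 days ≥ 120 days ✓; 20 hrs/wk < 25 ✗ → not eligible.
Professional Development Fund — status seasonal ✗ (excluded) → not eligible.
Stock Option Plan — status seasonal ✓; service 2173 days ≥ 18 months (≈540 days) ✓; rating 2 < 3 ✗ → not eligible.

Flexible Spending Account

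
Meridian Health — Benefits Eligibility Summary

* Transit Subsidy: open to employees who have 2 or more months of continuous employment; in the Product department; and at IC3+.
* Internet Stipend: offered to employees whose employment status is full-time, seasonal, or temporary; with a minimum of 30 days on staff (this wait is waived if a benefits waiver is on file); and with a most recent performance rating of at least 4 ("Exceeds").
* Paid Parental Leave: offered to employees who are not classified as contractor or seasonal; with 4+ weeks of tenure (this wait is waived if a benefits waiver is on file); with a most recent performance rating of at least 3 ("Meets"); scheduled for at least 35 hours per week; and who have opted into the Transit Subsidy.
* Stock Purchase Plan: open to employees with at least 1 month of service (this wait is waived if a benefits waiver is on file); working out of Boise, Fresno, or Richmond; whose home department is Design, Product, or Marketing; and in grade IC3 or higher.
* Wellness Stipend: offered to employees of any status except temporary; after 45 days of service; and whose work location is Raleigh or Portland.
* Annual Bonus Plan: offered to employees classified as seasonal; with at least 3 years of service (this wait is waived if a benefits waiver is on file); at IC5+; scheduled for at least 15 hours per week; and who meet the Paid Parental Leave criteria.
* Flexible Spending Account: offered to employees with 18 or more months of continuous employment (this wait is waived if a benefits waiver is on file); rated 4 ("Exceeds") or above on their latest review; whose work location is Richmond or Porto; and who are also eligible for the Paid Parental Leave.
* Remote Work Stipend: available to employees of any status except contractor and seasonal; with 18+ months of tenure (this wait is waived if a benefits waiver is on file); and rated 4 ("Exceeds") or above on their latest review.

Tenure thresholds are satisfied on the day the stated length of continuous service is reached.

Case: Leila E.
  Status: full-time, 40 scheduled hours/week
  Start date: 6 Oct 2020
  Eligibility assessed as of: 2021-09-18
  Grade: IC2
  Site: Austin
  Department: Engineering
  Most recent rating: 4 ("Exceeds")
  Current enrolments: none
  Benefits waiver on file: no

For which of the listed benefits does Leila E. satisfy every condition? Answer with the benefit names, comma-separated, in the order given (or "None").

Service from 6 Oct 2020 to 2021-09-18: 347 days.
Transit Subsidy — service 347 days ≥ 2 months (≈60 days) ✓; dept Engineering ✗ → not eligible.
Internet Stipend — status full-time ✓; no waiver, service 347 days ≥ 30 days ✓; rating 4 ≥ 4 ✓ → eligible.
Paid Parental Leave — status full-time ✓ (not excluded); no waiver, service 347 days ≥ 4 weeks (≈28 days) ✓; rating 4 ≥ 3 ✓; 40 hrs/wk ≥ 35 ✓; not enrolled in Transit Subsidy ✗ → not eligible.
Stock Purchase Plan — no waiver, service 347 days ≥ 1 month (≈30 days) ✓; site Austin ✗ (not Boise, Fresno, or Richmond) → not eligible.
Wellness Stipend — status full-time ✓ (not excluded); service 347 days ≥ 45 days ✓; site Austin ✗ (not Raleigh or Portland) → not eligible.
Annual Bonus Plan — status full-time ✗ (requires seasonal) → not eligible.
Flexible Spending Account — no waiver, service 347 days < 18 months (≈540 days) ✗ → not eligible.
Remote Work Stipend — status full-time ✓ (not excluded); no waiver, service 347 days < 18 months (≈540 days) ✗ → not eligible.

Internet Stipend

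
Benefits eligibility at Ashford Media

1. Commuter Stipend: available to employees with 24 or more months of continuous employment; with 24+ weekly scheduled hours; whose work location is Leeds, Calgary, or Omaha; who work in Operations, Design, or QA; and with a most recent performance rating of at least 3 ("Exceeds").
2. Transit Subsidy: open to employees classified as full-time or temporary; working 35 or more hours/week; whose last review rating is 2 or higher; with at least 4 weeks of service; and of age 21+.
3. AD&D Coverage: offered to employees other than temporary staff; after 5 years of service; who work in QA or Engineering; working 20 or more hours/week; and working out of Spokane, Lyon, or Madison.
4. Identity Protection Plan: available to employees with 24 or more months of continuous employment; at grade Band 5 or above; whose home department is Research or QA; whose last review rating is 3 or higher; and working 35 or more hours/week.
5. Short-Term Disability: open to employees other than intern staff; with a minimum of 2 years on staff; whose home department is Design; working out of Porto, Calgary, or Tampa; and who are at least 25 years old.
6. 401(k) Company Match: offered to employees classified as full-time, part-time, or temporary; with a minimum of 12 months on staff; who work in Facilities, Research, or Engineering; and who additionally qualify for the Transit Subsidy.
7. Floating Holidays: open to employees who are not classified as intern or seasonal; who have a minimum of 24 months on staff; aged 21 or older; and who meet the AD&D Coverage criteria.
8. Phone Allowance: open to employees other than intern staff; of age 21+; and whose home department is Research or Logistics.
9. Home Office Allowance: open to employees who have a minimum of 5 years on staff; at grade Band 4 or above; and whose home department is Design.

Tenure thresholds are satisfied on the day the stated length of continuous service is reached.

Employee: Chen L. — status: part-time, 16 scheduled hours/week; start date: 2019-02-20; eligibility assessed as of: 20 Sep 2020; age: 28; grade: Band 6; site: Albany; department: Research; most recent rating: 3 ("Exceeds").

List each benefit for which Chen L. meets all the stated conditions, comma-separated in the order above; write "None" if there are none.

Service from 2019-02-20 to 20 Sep 2020: 578 days.
Commuter Stipend — service 578 days < 24 months (≈720 days) ✗ → not eligible.
Transit Subsidy — status part-time ✗ (requires full-time or temporary) → not eligible.
AD&D Coverage — status part-time ✓ (not excluded); service 578 days < 5 years (≈1825 days) ✗ → not eligible.
Identity Protection Plan — service 578 days < 24 months (≈720 days) ✗ → not eligible.
Short-Term Disability — status part-time ✓ (not excluded); service 578 days < 2 years (≈730 days) ✗ → not eligible.
401(k) Company Match — status part-time ✓; service 578 days ≥ 12 months (≈360 days) ✓; dept Research ✓; not eligible for Transit Subsidy ✗ → not eligible.
Floating Holidays — status part-time ✓ (not excluded); service 578 days < 24 months (≈720 days) ✗ → not eligible.
Phone Allowance — status part-time ✓ (not excluded); age 28 ≥ 21 ✓; dept Research ✓ → eligible.
Home Office Allowance — service 578 days < 5 years (≈1825 days) ✗ → not eligible.

Phone Allowance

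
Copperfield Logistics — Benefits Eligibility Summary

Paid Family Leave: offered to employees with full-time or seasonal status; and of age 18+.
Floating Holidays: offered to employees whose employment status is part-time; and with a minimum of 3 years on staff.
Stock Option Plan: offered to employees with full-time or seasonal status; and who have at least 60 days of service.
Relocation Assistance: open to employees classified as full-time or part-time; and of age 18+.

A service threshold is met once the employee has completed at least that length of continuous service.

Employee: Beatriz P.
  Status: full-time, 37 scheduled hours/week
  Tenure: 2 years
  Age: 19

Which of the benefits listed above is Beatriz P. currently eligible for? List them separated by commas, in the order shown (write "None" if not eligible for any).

Paid Family Leave — status full-time ✓; age 19 ≥ 18 ✓ → eligible.
Floating Holidays — status full-time ✗ (requires part-time) → not eligible.
Stock Option Plan — status full-time ✓; service 2 years ≥ 60 days ✓ → eligible.
Relocation Assistance — status full-time ✓; age 19 ≥ 18 ✓ → eligible.

Paid Family Leave, Stock Option Plan, Relocation Assistance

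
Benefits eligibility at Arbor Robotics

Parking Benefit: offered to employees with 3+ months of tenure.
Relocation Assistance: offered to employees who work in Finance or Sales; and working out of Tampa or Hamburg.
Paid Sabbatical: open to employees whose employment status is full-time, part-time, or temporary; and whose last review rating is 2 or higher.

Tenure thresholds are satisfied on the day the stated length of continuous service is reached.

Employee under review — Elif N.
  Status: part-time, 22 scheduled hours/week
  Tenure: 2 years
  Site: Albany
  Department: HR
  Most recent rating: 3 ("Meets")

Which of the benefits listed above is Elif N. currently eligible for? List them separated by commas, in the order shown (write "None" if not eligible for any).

Parking Benefit — service 2 years ≥ 3 months (≈90 days) ✓ → eligible.
Relocation Assistance — dept HR ✗ → not eligible.
Paid Sabbatical — status part-time ✓; rating 3 ≥ 2 ✓ → eligible.

Parking Benefit, Paid Sabbatical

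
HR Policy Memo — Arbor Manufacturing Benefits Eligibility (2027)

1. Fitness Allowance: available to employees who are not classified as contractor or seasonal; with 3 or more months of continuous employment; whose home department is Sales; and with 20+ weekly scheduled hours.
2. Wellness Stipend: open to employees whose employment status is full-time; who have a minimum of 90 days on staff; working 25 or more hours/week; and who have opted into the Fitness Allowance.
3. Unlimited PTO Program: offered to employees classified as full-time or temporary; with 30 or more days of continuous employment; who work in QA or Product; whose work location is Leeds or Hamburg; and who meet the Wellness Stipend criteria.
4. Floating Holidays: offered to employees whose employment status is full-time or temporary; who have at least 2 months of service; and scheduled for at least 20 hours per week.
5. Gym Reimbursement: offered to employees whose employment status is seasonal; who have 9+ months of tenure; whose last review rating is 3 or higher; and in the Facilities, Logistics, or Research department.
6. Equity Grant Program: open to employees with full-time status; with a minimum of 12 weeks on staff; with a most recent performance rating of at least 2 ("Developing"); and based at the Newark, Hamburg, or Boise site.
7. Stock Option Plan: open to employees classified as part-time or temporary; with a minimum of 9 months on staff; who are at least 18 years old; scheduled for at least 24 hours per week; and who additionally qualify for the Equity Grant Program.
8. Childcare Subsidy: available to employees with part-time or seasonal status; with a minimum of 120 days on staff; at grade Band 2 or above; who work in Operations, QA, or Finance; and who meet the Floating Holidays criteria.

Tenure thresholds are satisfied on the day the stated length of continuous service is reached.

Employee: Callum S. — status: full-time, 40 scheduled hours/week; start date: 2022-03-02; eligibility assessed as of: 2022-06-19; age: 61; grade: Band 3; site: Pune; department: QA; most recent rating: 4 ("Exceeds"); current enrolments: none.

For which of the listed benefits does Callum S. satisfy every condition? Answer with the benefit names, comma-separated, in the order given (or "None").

Service from 2022-03-02 to 2022-06-19: 109 days.
Fitness Allowance — status full-time ✓ (not excluded); service 109 days ≥ 3 months (≈90 days) ✓; dept QA ✗ → not eligible.
Wellness Stipend — status full-time ✓; service 109 days ≥ 90 days ✓; 40 hrs/wk ≥ 25 ✓; not enrolled in Fitness Allowance ✗ → not eligible.
Unlimited PTO Program — status full-time ✓; service 109 days ≥ 30 days ✓; dept QA ✓; site Pune ✗ (not Leeds or Hamburg) → not eligible.
Floating Holidays — status full-time ✓; service 109 days ≥ 2 months (≈60 days) ✓; 40 hrs/wk ≥ 20 ✓ → eligible.
Gym Reimbursement — status full-time ✗ (requires seasonal) → not eligible.
Equity Grant Program — status full-time ✓; service 109 days ≥ 12 weeks (≈84 days) ✓; rating 4 ≥ 2 ✓; site Pune ✗ (not Newark, Hamburg, or Boise) → not eligible.
Stock Option Plan — status full-time ✗ (requires part-time or temporary) → not eligible.
Childcare Subsidy — status full-time ✗ (requires part-time or seasonal) → not eligible.

Floating Holidays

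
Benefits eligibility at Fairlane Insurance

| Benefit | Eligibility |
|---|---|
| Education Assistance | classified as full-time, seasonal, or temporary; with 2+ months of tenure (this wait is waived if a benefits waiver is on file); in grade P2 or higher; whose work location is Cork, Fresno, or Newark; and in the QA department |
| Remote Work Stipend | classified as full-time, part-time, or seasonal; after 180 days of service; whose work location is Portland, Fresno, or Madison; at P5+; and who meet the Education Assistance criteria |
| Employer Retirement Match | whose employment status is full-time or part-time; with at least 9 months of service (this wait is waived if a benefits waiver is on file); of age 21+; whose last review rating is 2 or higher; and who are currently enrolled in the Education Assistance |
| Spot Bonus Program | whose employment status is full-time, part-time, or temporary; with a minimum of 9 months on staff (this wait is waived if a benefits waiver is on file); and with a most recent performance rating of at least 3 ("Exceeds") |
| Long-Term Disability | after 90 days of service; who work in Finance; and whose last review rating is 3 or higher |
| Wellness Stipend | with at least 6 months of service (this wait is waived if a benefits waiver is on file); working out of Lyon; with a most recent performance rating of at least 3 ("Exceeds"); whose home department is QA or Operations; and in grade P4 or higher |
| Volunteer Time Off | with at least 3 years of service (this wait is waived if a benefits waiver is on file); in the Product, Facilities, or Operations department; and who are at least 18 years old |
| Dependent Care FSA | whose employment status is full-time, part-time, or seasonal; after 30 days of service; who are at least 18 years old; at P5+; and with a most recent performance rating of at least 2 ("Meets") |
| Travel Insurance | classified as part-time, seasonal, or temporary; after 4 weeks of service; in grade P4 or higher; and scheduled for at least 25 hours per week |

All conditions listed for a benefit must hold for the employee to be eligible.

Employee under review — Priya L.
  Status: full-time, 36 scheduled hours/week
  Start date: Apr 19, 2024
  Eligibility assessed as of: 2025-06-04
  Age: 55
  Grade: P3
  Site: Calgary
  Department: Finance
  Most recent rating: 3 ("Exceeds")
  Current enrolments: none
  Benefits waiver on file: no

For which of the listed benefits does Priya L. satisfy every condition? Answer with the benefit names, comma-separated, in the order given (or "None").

Spot Bonus Program, Long-Term Disability

Service from Apr 19, 2024 to 2025-06-04: 411 days.
Education Assistance — status full-time ✓; no waiver, service 411 days ≥ 2 months (≈60 days) ✓; grade P3 ≥ P2 ✓; site Calgary ✗ (not Cork, Fresno, or Newark) → not eligible.
Remote Work Stipend — status full-time ✓; service 411 days ≥ 180 days ✓; site Calgary ✗ (not Portland, Fresno, or Madison) → not eligible.
Employer Retirement Match — status full-time ✓; no waiver, service 411 days ≥ 9 months (≈270 days) ✓; age 55 ≥ 21 ✓; rating 3 ≥ 2 ✓; not enrolled in Education Assistance ✗ → not eligible.
Spot Bonus Program — status full-time ✓; no waiver, service 411 days ≥ 9 months (≈270 days) ✓; rating 3 ≥ 3 ✓ → eligible.
Long-Term Disability — service 411 days ≥ 90 days ✓; dept Finance ✓; rating 3 ≥ 3 ✓ → eligible.
Wellness Stipend — no waiver, service 411 days ≥ 6 months (≈180 days) ✓; site Calgary ✗ (not Lyon) → not eligible.
Volunteer Time Off — no waiver, service 411 days < 3 years (≈1095 days) ✗ → not eligible.
Dependent Care FSA — status full-time ✓; service 411 days ≥ 30 days ✓; age 55 ≥ 18 ✓; grade P3 < P5 ✗ → not eligible.
Travel Insurance — status full-time ✗ (requires part-time, seasonal, or temporary) → not eligible.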